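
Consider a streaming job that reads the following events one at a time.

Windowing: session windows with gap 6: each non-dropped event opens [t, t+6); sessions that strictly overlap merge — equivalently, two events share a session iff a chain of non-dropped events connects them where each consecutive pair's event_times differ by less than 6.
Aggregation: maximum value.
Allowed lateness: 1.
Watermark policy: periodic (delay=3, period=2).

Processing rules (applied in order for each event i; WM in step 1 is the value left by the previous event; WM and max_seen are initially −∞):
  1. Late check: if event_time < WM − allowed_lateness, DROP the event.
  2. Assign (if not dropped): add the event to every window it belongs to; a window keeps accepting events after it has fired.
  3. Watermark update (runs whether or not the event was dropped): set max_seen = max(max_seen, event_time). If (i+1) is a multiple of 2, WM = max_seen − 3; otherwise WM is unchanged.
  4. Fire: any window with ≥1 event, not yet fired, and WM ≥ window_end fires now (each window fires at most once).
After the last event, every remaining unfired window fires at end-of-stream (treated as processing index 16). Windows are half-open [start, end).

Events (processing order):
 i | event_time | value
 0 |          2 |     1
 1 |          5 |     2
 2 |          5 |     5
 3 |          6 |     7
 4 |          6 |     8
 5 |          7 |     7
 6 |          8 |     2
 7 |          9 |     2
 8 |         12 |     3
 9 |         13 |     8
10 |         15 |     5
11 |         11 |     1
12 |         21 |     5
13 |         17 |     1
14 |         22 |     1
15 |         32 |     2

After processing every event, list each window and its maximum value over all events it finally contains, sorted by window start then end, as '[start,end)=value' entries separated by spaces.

i=0 t=2 v=1: → [2,8); WM=−∞
i=1 t=5 v=2: → [2,11); WM=2
i=2 t=5 v=5: → [2,11); WM=2
i=3 t=6 v=7: → [2,12); WM=3
i=4 t=6 v=8: → [2,12); WM=3
i=5 t=7 v=7: → [2,13); WM=4
i=6 t=8 v=2: → [2,14); WM=4
i=7 t=9 v=2: → [2,15); WM=6
i=8 t=12 v=3: → [2,18); WM=6
i=9 t=13 v=8: → [2,19); WM=10
i=10 t=15 v=5: → [2,21); WM=10
i=11 t=11 v=1: → [2,21); WM=12
i=12 t=21 v=5: → [21,27); WM=12
i=13 t=17 v=1: → [2,27); WM=18
i=14 t=22 v=1: → [2,28); WM=18
i=15 t=32 v=2: → [32,38); WM=29

[2,28)=8 [32,38)=2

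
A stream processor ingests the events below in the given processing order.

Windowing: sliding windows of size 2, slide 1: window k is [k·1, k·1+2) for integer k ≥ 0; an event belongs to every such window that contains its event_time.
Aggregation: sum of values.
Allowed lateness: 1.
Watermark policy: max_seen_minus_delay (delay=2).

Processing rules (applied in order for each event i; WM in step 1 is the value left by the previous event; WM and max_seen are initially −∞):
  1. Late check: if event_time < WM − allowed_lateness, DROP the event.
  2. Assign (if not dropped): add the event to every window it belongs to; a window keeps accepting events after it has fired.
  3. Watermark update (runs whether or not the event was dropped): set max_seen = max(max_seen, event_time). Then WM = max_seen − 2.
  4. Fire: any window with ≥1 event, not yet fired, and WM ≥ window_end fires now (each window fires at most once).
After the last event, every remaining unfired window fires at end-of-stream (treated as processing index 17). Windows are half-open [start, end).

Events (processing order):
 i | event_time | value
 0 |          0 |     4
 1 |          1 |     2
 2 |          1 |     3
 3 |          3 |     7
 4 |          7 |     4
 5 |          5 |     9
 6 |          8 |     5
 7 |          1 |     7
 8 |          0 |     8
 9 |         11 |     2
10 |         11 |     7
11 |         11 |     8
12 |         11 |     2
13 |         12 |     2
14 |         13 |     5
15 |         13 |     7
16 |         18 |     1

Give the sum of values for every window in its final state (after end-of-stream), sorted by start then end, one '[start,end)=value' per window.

i=0 t=0 v=4: → [0,2); WM=-2
i=1 t=1 v=2: → [1,3),[0,2); WM=-1
i=2 t=1 v=3: → [1,3),[0,2); WM=-1
i=3 t=3 v=7: → [3,5),[2,4); WM=1
i=4 t=7 v=4: → [7,9),[6,8); WM=5; [0,2) fires=9 [1,3) fires=5 [2,4) fires=7 [3,5) fires=7
i=5 t=5 v=9: → [5,7),[4,6); WM=5
i=6 t=8 v=5: → [8,10),[7,9); WM=6; [4,6) fires=9
i=7 t=1 v=7: DROP (t<6-1); WM=6
i=8 t=0 v=8: DROP (t<6-1); WM=6
i=9 t=11 v=2: → [11,13),[10,12); WM=9; [5,7) fires=9 [6,8) fires=4 [7,9) fires=9
i=10 t=11 v=7: → [11,13),[10,12); WM=9
i=11 t=11 v=8: → [11,13),[10,12); WM=9
i=12 t=11 v=2: → [11,13),[10,12); WM=9
i=13 t=12 v=2: → [12,14),[11,13); WM=10; [8,10) fires=5
i=14 t=13 v=5: → [13,15),[12,14); WM=11
i=15 t=13 v=7: → [13,15),[12,14); WM=11
i=16 t=18 v=1: → [18,20),[17,19); WM=16; [10,12) fires=19 [11,13) fires=21 [12,14) fires=14 [13,15) fires=12

[0,2)=9 [1,3)=5 [2,4)=7 [3,5)=7 [4,6)=9 [5,7)=9 [6,8)=4 [7,9)=9 [8,10)=5 [10,12)=19 [11,13)=21 [12,14)=14 [13,15)=12 [17,19)=1 [18,20)=1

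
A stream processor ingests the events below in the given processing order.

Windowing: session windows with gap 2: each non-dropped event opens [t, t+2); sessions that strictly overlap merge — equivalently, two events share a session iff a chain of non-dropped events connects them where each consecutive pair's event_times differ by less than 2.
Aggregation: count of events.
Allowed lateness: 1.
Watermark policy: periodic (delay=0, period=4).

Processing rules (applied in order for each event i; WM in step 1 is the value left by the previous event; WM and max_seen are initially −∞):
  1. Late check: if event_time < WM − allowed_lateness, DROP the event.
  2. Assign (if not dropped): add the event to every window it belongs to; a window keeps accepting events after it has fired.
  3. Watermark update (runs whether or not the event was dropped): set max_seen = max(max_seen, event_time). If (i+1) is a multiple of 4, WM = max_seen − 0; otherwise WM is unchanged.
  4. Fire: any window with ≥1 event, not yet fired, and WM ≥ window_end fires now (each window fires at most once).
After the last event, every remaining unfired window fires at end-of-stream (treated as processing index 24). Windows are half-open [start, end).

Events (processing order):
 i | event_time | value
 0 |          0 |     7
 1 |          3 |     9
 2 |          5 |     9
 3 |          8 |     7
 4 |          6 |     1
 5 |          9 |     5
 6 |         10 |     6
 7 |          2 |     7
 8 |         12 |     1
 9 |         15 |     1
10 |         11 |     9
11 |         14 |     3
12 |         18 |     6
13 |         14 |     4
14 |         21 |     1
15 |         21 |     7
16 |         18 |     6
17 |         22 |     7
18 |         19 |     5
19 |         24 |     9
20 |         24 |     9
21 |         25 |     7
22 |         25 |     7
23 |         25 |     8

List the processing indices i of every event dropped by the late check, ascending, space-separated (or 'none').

4 7 16 18

i=0 t=0 v=7: → [0,2); WM=−∞
i=1 t=3 v=9: → [3,5); WM=−∞
i=2 t=5 v=9: → [5,7); WM=−∞
i=3 t=8 v=7: → [8,10); WM=8
i=4 t=6 v=1: DROP (t<8-1); WM=8
i=5 t=9 v=5: → [8,11); WM=8
i=6 t=10 v=6: → [8,12); WM=8
i=7 t=2 v=7: DROP (t<8-1); WM=10
i=8 t=12 v=1: → [12,14); WM=10
i=9 t=15 v=1: → [15,17); WM=10
i=10 t=11 v=9: → [8,14); WM=10
i=11 t=14 v=3: → [14,17); WM=15
i=12 t=18 v=6: → [18,20); WM=15
i=13 t=14 v=4: → [14,17); WM=15
i=14 t=21 v=1: → [21,23); WM=15
i=15 t=21 v=7: → [21,23); WM=21
i=16 t=18 v=6: DROP (t<21-1); WM=21
i=17 t=22 v=7: → [21,24); WM=21
i=18 t=19 v=5: DROP (t<21-1); WM=21
i=19 t=24 v=9: → [24,26); WM=24
i=20 t=24 v=9: → [24,26); WM=24
i=21 t=25 v=7: → [24,27); WM=24
i=22 t=25 v=7: → [24,27); WM=24
i=23 t=25 v=8: → [24,27); WM=25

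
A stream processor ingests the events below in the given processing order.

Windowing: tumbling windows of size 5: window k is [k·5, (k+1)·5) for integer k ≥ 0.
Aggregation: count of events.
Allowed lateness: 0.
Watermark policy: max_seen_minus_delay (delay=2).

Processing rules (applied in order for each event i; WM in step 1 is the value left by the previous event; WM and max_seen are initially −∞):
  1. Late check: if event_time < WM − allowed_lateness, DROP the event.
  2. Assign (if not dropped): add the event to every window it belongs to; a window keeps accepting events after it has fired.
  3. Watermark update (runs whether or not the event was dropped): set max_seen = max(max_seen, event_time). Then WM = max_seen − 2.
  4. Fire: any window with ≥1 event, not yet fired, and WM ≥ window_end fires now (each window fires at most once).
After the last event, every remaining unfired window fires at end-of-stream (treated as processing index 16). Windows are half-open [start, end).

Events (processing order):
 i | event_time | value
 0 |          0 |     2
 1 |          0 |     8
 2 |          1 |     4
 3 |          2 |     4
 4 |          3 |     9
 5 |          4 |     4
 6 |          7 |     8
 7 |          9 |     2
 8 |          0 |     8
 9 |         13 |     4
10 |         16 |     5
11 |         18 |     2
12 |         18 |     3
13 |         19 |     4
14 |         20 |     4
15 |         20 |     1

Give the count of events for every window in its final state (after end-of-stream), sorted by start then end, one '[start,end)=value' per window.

i=0 t=0 v=2: → [0,5); WM=-2
i=1 t=0 v=8: → [0,5); WM=-2
i=2 t=1 v=4: → [0,5); WM=-1
i=3 t=2 v=4: → [0,5); WM=0
i=4 t=3 v=9: → [0,5); WM=1
i=5 t=4 v=4: → [0,5); WM=2
i=6 t=7 v=8: → [5,10); WM=5; [0,5) fires=6
i=7 t=9 v=2: → [5,10); WM=7
i=8 t=0 v=8: DROP (t<7-0); WM=7
i=9 t=13 v=4: → [10,15); WM=11; [5,10) fires=2
i=10 t=16 v=5: → [15,20); WM=14
i=11 t=18 v=2: → [15,20); WM=16; [10,15) fires=1
i=12 t=18 v=3: → [15,20); WM=16
i=13 t=19 v=4: → [15,20); WM=17
i=14 t=20 v=4: → [20,25); WM=18
i=15 t=20 v=1: → [20,25); WM=18

[0,5)=6 [5,10)=2 [10,15)=1 [15,20)=4 [20,25)=2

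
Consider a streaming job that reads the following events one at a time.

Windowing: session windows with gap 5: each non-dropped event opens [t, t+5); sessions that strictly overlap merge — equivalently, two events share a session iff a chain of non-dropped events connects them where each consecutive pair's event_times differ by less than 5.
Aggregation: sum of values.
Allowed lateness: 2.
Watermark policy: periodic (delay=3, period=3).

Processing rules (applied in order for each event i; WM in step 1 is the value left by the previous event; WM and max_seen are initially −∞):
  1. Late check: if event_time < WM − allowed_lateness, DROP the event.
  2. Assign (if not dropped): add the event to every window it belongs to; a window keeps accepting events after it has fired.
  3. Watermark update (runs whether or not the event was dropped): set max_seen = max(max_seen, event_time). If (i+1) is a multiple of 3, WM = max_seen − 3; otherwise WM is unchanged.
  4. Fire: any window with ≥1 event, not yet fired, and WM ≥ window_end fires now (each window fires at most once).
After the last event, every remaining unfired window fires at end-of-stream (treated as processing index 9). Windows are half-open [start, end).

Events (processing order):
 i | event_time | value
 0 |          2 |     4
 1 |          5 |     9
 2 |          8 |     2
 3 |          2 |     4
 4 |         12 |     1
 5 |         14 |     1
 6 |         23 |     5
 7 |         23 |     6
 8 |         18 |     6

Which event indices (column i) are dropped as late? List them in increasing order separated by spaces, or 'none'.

3

i=0 t=2 v=4: → [2,7); WM=−∞
i=1 t=5 v=9: → [2,10); WM=−∞
i=2 t=8 v=2: → [2,13); WM=5
i=3 t=2 v=4: DROP (t<5-2); WM=5
i=4 t=12 v=1: → [2,17); WM=5
i=5 t=14 v=1: → [2,19); WM=11
i=6 t=23 v=5: → [23,28); WM=11
i=7 t=23 v=6: → [23,28); WM=11
i=8 t=18 v=6: → [2,23); WM=20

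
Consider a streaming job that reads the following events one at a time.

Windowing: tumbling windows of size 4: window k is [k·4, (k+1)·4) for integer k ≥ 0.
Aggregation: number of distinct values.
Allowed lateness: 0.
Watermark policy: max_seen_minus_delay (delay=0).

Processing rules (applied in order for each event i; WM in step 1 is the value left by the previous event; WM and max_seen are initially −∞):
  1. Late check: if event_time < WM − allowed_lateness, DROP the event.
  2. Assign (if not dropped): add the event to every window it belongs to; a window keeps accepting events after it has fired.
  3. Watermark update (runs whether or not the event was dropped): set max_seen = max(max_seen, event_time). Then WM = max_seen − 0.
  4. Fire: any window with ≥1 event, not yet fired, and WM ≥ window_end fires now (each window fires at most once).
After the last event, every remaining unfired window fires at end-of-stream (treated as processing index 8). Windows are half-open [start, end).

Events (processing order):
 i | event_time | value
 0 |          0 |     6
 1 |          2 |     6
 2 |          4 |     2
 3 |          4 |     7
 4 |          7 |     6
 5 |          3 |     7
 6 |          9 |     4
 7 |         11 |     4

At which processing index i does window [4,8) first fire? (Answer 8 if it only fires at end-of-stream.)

i=0 t=0 v=6: → [0,4); WM=0
i=1 t=2 v=6: → [0,4); WM=2
i=2 t=4 v=2: → [4,8); WM=4; [0,4) fires=1
i=3 t=4 v=7: → [4,8); WM=4
i=4 t=7 v=6: → [4,8); WM=7
i=5 t=3 v=7: DROP (t<7-0); WM=7
i=6 t=9 v=4: → [8,12); WM=9; [4,8) fires=3
i=7 t=11 v=4: → [8,12); WM=11

6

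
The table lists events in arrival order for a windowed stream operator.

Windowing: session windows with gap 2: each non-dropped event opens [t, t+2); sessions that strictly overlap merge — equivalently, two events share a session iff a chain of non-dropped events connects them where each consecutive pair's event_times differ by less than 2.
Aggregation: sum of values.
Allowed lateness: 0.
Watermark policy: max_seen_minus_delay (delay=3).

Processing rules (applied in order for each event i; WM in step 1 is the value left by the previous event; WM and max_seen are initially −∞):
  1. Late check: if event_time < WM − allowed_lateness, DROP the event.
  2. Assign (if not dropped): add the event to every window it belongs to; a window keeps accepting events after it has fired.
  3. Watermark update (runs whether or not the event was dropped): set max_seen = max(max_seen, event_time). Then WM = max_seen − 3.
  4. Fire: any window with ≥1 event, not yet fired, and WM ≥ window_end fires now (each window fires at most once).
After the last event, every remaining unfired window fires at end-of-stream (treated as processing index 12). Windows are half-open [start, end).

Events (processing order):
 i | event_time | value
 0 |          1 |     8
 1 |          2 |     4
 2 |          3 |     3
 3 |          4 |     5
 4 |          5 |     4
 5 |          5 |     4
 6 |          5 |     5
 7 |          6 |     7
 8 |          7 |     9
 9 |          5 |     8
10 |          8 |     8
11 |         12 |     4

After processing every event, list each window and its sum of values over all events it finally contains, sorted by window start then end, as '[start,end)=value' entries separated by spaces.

[1,10)=65 [12,14)=4

i=0 t=1 v=8: → [1,3); WM=-2
i=1 t=2 v=4: → [1,4); WM=-1
i=2 t=3 v=3: → [1,5); WM=0
i=3 t=4 v=5: → [1,6); WM=1
i=4 t=5 v=4: → [1,7); WM=2
i=5 t=5 v=4: → [1,7); WM=2
i=6 t=5 v=5: → [1,7); WM=2
i=7 t=6 v=7: → [1,8); WM=3
i=8 t=7 v=9: → [1,9); WM=4
i=9 t=5 v=8: → [1,9); WM=4
i=10 t=8 v=8: → [1,10); WM=5
i=11 t=12 v=4: → [12,14); WM=9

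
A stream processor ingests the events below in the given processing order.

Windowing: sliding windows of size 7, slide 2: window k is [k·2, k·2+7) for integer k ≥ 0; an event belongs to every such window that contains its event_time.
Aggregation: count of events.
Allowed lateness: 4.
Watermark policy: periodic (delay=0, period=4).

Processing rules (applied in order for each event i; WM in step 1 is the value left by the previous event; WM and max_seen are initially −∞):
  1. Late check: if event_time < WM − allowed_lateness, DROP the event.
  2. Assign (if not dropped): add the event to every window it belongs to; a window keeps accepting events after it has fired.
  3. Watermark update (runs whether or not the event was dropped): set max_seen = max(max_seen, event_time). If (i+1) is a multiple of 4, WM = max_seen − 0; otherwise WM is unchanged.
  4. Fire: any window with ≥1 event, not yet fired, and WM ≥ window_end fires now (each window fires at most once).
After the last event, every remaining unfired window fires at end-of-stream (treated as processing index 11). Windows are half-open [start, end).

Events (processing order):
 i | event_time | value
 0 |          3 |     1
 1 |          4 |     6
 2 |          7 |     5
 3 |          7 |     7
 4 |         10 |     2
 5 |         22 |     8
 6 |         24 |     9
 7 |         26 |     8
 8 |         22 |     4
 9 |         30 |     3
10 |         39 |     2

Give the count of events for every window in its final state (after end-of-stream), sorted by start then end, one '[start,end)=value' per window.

i=0 t=3 v=1: → [2,9),[0,7); WM=−∞
i=1 t=4 v=6: → [4,11),[2,9),[0,7); WM=−∞
i=2 t=7 v=5: → [6,13),[4,11),[2,9); WM=−∞
i=3 t=7 v=7: → [6,13),[4,11),[2,9); WM=7; [0,7) fires=2
i=4 t=10 v=2: → [10,17),[8,15),[6,13),[4,11); WM=7
i=5 t=22 v=8: → [22,29),[20,27),[18,25),[16,23); WM=7
i=6 t=24 v=9: → [24,31),[22,29),[20,27),[18,25); WM=7
i=7 t=26 v=8: → [26,33),[24,31),[22,29),[20,27); WM=26; [2,9) fires=4 [4,11) fires=4 [6,13) fires=3 [8,15) fires=1 [10,17) fires=1 [16,23) fires=1 [18,25) fires=2
i=8 t=22 v=4: → [22,29),[20,27),[18,25),[16,23); WM=26
i=9 t=30 v=3: → [30,37),[28,35),[26,33),[24,31); WM=26
i=10 t=39 v=2: → [38,45),[36,43),[34,41); WM=26

[0,7)=2 [2,9)=4 [4,11)=4 [6,13)=3 [8,15)=1 [10,17)=1 [16,23)=2 [18,25)=3 [20,27)=4 [22,29)=4 [24,31)=3 [26,33)=2 [28,35)=1 [30,37)=1 [34,41)=1 [36,43)=1 [38,45)=1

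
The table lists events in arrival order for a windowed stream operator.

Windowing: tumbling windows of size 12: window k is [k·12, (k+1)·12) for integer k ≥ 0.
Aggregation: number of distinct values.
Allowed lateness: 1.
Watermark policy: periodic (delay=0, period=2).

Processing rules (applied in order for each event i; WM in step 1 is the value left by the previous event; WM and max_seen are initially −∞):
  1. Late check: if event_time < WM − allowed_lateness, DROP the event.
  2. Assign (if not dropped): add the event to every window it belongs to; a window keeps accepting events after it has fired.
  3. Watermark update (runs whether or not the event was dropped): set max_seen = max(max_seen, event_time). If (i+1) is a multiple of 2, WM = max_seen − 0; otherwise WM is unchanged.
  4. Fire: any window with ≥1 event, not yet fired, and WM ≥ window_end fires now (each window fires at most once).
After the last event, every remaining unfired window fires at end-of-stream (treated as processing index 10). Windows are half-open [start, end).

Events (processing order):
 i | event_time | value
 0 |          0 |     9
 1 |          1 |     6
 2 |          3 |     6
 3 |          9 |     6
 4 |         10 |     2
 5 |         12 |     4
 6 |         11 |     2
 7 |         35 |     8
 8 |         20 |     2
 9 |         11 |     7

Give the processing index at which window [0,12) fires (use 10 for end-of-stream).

i=0 t=0 v=9: → [0,12); WM=−∞
i=1 t=1 v=6: → [0,12); WM=1
i=2 t=3 v=6: → [0,12); WM=1
i=3 t=9 v=6: → [0,12); WM=9
i=4 t=10 v=2: → [0,12); WM=9
i=5 t=12 v=4: → [12,24); WM=12; [0,12) fires=3
i=6 t=11 v=2: → [0,12); WM=12
i=7 t=35 v=8: → [24,36); WM=35; [12,24) fires=1
i=8 t=20 v=2: DROP (t<35-1); WM=35
i=9 t=11 v=7: DROP (t<35-1); WM=35

5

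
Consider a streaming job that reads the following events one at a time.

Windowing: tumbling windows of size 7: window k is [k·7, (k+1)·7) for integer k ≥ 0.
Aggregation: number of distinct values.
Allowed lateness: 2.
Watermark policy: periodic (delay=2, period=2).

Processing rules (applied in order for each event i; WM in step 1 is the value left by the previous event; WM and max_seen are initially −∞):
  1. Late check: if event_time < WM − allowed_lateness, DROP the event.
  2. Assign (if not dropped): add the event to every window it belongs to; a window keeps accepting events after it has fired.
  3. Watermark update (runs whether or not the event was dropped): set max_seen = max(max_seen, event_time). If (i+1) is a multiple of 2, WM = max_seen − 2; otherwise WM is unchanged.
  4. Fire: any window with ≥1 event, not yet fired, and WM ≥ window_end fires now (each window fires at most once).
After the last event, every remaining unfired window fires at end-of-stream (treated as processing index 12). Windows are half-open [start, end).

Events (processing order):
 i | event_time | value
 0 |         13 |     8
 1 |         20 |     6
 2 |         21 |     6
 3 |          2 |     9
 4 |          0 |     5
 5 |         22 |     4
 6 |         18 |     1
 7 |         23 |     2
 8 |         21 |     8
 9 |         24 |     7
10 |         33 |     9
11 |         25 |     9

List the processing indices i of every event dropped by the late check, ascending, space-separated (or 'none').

3 4

i=0 t=13 v=8: → [7,14); WM=−∞
i=1 t=20 v=6: → [14,21); WM=18; [7,14) fires=1
i=2 t=21 v=6: → [21,28); WM=18
i=3 t=2 v=9: DROP (t<18-2); WM=19
i=4 t=0 v=5: DROP (t<19-2); WM=19
i=5 t=22 v=4: → [21,28); WM=20
i=6 t=18 v=1: → [14,21); WM=20
i=7 t=23 v=2: → [21,28); WM=21; [14,21) fires=2
i=8 t=21 v=8: → [21,28); WM=21
i=9 t=24 v=7: → [21,28); WM=22
i=10 t=33 v=9: → [28,35); WM=22
i=11 t=25 v=9: → [21,28); WM=31; [21,28) fires=6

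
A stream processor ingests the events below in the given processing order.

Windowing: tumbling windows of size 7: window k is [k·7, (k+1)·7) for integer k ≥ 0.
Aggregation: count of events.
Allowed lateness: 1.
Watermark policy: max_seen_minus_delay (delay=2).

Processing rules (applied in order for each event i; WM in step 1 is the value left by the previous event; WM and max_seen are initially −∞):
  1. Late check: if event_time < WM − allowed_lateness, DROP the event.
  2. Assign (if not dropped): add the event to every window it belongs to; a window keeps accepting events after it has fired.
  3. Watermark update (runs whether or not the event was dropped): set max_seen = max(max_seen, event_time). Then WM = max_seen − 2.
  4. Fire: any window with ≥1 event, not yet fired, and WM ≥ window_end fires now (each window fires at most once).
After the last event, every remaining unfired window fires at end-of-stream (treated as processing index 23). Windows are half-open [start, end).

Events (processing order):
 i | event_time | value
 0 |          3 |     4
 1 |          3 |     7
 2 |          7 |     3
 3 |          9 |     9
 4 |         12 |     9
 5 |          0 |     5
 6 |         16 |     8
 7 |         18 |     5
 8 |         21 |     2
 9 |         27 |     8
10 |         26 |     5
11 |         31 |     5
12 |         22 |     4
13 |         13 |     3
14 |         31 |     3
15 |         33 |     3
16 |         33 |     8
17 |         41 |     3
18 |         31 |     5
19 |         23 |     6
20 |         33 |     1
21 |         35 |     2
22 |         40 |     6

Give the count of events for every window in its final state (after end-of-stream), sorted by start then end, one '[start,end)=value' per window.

[0,7)=2 [7,14)=3 [14,21)=2 [21,28)=3 [28,35)=4 [35,42)=2

i=0 t=3 v=4: → [0,7); WM=1
i=1 t=3 v=7: → [0,7); WM=1
i=2 t=7 v=3: → [7,14); WM=5
i=3 t=9 v=9: → [7,14); WM=7; [0,7) fires=2
i=4 t=12 v=9: → [7,14); WM=10
i=5 t=0 v=5: DROP (t<10-1); WM=10
i=6 t=16 v=8: → [14,21); WM=14; [7,14) fires=3
i=7 t=18 v=5: → [14,21); WM=16
i=8 t=21 v=2: → [21,28); WM=19
i=9 t=27 v=8: → [21,28); WM=25; [14,21) fires=2
i=10 t=26 v=5: → [21,28); WM=25
i=11 t=31 v=5: → [28,35); WM=29; [21,28) fires=3
i=12 t=22 v=4: DROP (t<29-1); WM=29
i=13 t=13 v=3: DROP (t<29-1); WM=29
i=14 t=31 v=3: → [28,35); WM=29
i=15 t=33 v=3: → [28,35); WM=31
i=16 t=33 v=8: → [28,35); WM=31
i=17 t=41 v=3: → [35,42); WM=39; [28,35) fires=4
i=18 t=31 v=5: DROP (t<39-1); WM=39
i=19 t=23 v=6: DROP (t<39-1); WM=39
i=20 t=33 v=1: DROP (t<39-1); WM=39
i=21 t=35 v=2: DROP (t<39-1); WM=39
i=22 t=40 v=6: → [35,42); WM=39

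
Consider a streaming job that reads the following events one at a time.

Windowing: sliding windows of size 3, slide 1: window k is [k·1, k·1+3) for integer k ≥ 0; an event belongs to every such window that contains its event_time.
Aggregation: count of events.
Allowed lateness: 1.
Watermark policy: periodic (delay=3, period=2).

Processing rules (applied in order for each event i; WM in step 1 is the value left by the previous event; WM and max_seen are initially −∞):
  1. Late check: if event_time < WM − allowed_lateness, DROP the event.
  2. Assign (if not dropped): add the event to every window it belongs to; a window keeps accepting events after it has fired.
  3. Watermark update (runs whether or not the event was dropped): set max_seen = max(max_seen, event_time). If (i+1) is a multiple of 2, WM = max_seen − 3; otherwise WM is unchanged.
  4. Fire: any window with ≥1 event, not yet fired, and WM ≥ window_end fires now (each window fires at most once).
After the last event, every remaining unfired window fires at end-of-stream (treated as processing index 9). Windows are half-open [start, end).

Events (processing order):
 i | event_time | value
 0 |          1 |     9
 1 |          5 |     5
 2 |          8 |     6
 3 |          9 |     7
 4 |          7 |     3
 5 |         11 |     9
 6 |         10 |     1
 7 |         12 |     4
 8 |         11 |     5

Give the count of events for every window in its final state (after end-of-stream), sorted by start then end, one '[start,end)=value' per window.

[0,3)=1 [1,4)=1 [3,6)=1 [4,7)=1 [5,8)=2 [6,9)=2 [7,10)=3 [8,11)=3 [9,12)=4 [10,13)=4 [11,14)=3 [12,15)=1

i=0 t=1 v=9: → [1,4),[0,3); WM=−∞
i=1 t=5 v=5: → [5,8),[4,7),[3,6); WM=2
i=2 t=8 v=6: → [8,11),[7,10),[6,9); WM=2
i=3 t=9 v=7: → [9,12),[8,11),[7,10); WM=6; [0,3) fires=1 [1,4) fires=1 [3,6) fires=1
i=4 t=7 v=3: → [7,10),[6,9),[5,8); WM=6
i=5 t=11 v=9: → [11,14),[10,13),[9,12); WM=8; [4,7) fires=1 [5,8) fires=2
i=6 t=10 v=1: → [10,13),[9,12),[8,11); WM=8
i=7 t=12 v=4: → [12,15),[11,14),[10,13); WM=9; [6,9) fires=2
i=8 t=11 v=5: → [11,14),[10,13),[9,12); WM=9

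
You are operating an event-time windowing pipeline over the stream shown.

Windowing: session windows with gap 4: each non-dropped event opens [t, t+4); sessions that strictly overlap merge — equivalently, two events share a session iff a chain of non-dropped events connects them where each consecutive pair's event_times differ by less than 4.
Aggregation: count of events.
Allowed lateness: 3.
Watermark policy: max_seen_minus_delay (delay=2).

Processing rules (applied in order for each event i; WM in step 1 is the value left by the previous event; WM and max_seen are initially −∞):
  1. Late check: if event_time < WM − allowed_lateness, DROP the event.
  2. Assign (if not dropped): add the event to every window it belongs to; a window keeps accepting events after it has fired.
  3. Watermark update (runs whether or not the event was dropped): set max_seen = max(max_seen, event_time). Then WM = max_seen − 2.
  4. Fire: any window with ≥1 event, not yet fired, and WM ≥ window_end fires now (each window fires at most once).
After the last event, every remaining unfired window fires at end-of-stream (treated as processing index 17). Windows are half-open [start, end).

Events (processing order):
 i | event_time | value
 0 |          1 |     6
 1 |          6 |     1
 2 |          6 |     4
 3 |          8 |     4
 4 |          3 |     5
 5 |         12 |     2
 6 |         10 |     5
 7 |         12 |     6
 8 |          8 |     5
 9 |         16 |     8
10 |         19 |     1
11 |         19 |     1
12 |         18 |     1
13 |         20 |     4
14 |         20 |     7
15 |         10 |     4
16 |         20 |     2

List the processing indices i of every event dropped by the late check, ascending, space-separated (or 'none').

15

i=0 t=1 v=6: → [1,5); WM=-1
i=1 t=6 v=1: → [6,10); WM=4
i=2 t=6 v=4: → [6,10); WM=4
i=3 t=8 v=4: → [6,12); WM=6
i=4 t=3 v=5: → [1,12); WM=6
i=5 t=12 v=2: → [12,16); WM=10
i=6 t=10 v=5: → [1,16); WM=10
i=7 t=12 v=6: → [1,16); WM=10
i=8 t=8 v=5: → [1,16); WM=10
i=9 t=16 v=8: → [16,20); WM=14
i=10 t=19 v=1: → [16,23); WM=17
i=11 t=19 v=1: → [16,23); WM=17
i=12 t=18 v=1: → [16,23); WM=17
i=13 t=20 v=4: → [16,24); WM=18
i=14 t=20 v=7: → [16,24); WM=18
i=15 t=10 v=4: DROP (t<18-3); WM=18
i=16 t=20 v=2: → [16,24); WM=18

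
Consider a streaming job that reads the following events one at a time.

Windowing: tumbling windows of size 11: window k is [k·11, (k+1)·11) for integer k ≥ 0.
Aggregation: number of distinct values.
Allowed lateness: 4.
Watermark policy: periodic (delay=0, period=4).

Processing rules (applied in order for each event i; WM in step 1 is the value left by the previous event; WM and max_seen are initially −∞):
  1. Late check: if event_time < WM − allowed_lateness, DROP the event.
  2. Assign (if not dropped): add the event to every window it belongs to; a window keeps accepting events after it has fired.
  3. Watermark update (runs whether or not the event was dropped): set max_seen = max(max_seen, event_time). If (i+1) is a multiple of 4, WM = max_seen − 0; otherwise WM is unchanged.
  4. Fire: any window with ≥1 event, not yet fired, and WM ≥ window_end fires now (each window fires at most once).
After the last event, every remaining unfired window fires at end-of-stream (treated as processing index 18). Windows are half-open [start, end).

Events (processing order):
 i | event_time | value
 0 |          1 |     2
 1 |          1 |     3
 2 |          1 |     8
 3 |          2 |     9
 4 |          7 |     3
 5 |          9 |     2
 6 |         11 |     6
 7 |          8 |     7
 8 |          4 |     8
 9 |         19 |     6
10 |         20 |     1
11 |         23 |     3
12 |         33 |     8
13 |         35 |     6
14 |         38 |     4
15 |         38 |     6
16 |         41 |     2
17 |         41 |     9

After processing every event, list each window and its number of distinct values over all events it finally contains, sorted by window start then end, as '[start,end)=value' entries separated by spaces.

[0,11)=5 [11,22)=2 [22,33)=1 [33,44)=5

i=0 t=1 v=2: → [0,11); WM=−∞
i=1 t=1 v=3: → [0,11); WM=−∞
i=2 t=1 v=8: → [0,11); WM=−∞
i=3 t=2 v=9: → [0,11); WM=2
i=4 t=7 v=3: → [0,11); WM=2
i=5 t=9 v=2: → [0,11); WM=2
i=6 t=11 v=6: → [11,22); WM=2
i=7 t=8 v=7: → [0,11); WM=11; [0,11) fires=5
i=8 t=4 v=8: DROP (t<11-4); WM=11
i=9 t=19 v=6: → [11,22); WM=11
i=10 t=20 v=1: → [11,22); WM=11
i=11 t=23 v=3: → [22,33); WM=23; [11,22) fires=2
i=12 t=33 v=8: → [33,44); WM=23
i=13 t=35 v=6: → [33,44); WM=23
i=14 t=38 v=4: → [33,44); WM=23
i=15 t=38 v=6: → [33,44); WM=38; [22,33) fires=1
i=16 t=41 v=2: → [33,44); WM=38
i=17 t=41 v=9: → [33,44); WM=38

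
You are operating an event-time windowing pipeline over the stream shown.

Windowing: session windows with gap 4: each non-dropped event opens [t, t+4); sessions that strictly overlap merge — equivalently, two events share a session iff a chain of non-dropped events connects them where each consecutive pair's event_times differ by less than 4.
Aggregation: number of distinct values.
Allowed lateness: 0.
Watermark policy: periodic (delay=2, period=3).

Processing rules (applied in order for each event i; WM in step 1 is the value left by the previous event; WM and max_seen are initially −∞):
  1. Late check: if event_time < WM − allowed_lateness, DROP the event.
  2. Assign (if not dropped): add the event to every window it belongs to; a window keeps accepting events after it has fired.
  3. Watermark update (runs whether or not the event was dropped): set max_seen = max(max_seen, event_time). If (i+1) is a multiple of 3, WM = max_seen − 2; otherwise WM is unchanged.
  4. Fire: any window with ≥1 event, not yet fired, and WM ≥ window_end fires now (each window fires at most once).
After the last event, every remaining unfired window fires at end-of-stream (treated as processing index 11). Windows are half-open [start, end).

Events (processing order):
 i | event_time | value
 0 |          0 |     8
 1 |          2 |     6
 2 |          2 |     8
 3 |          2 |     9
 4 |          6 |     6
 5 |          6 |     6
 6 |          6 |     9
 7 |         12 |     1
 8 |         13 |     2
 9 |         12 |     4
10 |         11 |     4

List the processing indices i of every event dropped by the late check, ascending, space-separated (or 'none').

i=0 t=0 v=8: → [0,4); WM=−∞
i=1 t=2 v=6: → [0,6); WM=−∞
i=2 t=2 v=8: → [0,6); WM=0
i=3 t=2 v=9: → [0,6); WM=0
i=4 t=6 v=6: → [6,10); WM=0
i=5 t=6 v=6: → [6,10); WM=4
i=6 t=6 v=9: → [6,10); WM=4
i=7 t=12 v=1: → [12,16); WM=4
i=8 t=13 v=2: → [12,17); WM=11
i=9 t=12 v=4: → [12,17); WM=11
i=10 t=11 v=4: → [11,17); WM=11

none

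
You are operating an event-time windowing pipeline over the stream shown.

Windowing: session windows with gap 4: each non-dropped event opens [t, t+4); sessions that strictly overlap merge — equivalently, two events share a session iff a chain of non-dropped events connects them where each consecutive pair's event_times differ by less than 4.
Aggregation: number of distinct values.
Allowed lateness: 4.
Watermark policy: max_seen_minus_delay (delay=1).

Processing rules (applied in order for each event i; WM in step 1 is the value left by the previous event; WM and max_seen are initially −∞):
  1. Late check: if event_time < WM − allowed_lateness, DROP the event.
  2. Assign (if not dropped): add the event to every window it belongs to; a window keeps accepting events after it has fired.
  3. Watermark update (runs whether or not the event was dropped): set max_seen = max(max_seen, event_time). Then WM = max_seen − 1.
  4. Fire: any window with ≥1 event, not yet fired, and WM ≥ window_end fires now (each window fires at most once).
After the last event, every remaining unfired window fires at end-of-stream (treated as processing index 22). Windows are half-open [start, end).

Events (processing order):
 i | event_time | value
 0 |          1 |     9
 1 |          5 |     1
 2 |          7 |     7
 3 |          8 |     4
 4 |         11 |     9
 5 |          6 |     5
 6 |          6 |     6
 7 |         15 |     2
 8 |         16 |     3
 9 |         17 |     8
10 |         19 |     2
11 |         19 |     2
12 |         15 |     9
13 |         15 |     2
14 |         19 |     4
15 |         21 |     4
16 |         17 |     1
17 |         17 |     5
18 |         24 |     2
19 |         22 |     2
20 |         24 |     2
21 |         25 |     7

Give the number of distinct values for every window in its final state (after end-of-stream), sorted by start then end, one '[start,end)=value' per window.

[1,5)=1 [5,15)=6 [15,29)=8

i=0 t=1 v=9: → [1,5); WM=0
i=1 t=5 v=1: → [5,9); WM=4
i=2 t=7 v=7: → [5,11); WM=6
i=3 t=8 v=4: → [5,12); WM=7
i=4 t=11 v=9: → [5,15); WM=10
i=5 t=6 v=5: → [5,15); WM=10
i=6 t=6 v=6: → [5,15); WM=10
i=7 t=15 v=2: → [15,19); WM=14
i=8 t=16 v=3: → [15,20); WM=15
i=9 t=17 v=8: → [15,21); WM=16
i=10 t=19 v=2: → [15,23); WM=18
i=11 t=19 v=2: → [15,23); WM=18
i=12 t=15 v=9: → [15,23); WM=18
i=13 t=15 v=2: → [15,23); WM=18
i=14 t=19 v=4: → [15,23); WM=18
i=15 t=21 v=4: → [15,25); WM=20
i=16 t=17 v=1: → [15,25); WM=20
i=17 t=17 v=5: → [15,25); WM=20
i=18 t=24 v=2: → [15,28); WM=23
i=19 t=22 v=2: → [15,28); WM=23
i=20 t=24 v=2: → [15,28); WM=23
i=21 t=25 v=7: → [15,29); WM=24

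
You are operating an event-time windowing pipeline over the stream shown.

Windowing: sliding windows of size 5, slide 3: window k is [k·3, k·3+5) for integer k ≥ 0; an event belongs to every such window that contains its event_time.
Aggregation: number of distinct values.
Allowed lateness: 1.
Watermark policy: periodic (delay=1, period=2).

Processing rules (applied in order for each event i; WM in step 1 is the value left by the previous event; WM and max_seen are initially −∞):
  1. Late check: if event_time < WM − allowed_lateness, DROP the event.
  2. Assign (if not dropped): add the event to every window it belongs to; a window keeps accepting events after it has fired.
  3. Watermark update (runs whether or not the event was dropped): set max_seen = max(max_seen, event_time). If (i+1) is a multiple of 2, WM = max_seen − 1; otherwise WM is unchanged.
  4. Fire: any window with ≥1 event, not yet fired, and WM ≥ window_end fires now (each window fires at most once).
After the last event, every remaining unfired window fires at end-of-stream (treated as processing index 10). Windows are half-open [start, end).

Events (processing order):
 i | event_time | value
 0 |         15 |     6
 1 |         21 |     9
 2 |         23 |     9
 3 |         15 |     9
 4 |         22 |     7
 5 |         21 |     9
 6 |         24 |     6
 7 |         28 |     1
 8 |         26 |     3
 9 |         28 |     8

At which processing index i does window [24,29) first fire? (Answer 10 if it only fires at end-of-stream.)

10

i=0 t=15 v=6: → [15,20),[12,17); WM=−∞
i=1 t=21 v=9: → [21,26),[18,23); WM=20; [12,17) fires=1 [15,20) fires=1
i=2 t=23 v=9: → [21,26); WM=20
i=3 t=15 v=9: DROP (t<20-1); WM=22
i=4 t=22 v=7: → [21,26),[18,23); WM=22
i=5 t=21 v=9: → [21,26),[18,23); WM=22
i=6 t=24 v=6: → [24,29),[21,26); WM=22
i=7 t=28 v=1: → [27,32),[24,29); WM=27; [18,23) fires=2 [21,26) fires=3
i=8 t=26 v=3: → [24,29); WM=27
i=9 t=28 v=8: → [27,32),[24,29); WM=27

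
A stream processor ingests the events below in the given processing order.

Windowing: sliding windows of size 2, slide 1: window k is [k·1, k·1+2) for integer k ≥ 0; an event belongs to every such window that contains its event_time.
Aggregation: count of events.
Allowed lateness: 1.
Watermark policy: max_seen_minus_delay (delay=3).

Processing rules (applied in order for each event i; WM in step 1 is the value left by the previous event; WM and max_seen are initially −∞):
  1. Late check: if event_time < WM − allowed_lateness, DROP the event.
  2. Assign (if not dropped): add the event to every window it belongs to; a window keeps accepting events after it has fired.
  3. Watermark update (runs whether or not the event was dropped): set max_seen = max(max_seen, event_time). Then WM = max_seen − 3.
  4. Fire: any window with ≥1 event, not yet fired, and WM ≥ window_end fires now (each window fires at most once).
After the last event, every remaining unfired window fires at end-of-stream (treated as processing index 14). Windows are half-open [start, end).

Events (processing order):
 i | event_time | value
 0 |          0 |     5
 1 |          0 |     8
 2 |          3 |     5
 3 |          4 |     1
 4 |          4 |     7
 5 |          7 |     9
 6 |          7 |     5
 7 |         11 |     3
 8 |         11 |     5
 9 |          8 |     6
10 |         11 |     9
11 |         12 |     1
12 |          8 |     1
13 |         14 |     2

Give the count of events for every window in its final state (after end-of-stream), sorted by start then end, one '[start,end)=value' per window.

i=0 t=0 v=5: → [0,2); WM=-3
i=1 t=0 v=8: → [0,2); WM=-3
i=2 t=3 v=5: → [3,5),[2,4); WM=0
i=3 t=4 v=1: → [4,6),[3,5); WM=1
i=4 t=4 v=7: → [4,6),[3,5); WM=1
i=5 t=7 v=9: → [7,9),[6,8); WM=4; [0,2) fires=2 [2,4) fires=1
i=6 t=7 v=5: → [7,9),[6,8); WM=4
i=7 t=11 v=3: → [11,13),[10,12); WM=8; [3,5) fires=3 [4,6) fires=2 [6,8) fires=2
i=8 t=11 v=5: → [11,13),[10,12); WM=8
i=9 t=8 v=6: → [8,10),[7,9); WM=8
i=10 t=11 v=9: → [11,13),[10,12); WM=8
i=11 t=12 v=1: → [12,14),[11,13); WM=9; [7,9) fires=3
i=12 t=8 v=1: → [8,10),[7,9); WM=9
i=13 t=14 v=2: → [14,16),[13,15); WM=11; [8,10) fires=2

[0,2)=2 [2,4)=1 [3,5)=3 [4,6)=2 [6,8)=2 [7,9)=4 [8,10)=2 [10,12)=3 [11,13)=4 [12,14)=1 [13,15)=1 [14,16)=1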